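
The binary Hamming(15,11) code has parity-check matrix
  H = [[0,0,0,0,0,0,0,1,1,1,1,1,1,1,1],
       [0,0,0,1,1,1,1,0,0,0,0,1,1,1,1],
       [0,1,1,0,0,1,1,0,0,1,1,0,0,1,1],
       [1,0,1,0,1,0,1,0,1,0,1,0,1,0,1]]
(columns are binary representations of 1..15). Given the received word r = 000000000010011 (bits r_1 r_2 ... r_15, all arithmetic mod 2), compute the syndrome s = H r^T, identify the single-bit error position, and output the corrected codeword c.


s = (1, 0, 1, 0)^T, error position = 10, corrected codeword c = 000000000110011

Compute s = H r^T mod 2 one row at a time:
  s_1 = 0 + 0 + 0 + 1 + 0 + 0 + 1 + 1 = 3 ≡ 1 (mod 2).
  s_2 = 0 + 0 + 0 + 0 + 0 + 0 + 1 + 1 = 2 ≡ 0 (mod 2).
  s_3 = 0 + 0 + 0 + 0 + 0 + 1 + 1 + 1 = 3 ≡ 1 (mod 2).
  s_4 = 0 + 0 + 0 + 0 + 0 + 1 + 0 + 1 = 2 ≡ 0 (mod 2).
s = (1, 0, 1, 0)^T — this equals column 10 of H (binary 1010), so error is at position 10.
Correct: flip bit 10 of r = 000000000010011 to get c = 000000000110011.


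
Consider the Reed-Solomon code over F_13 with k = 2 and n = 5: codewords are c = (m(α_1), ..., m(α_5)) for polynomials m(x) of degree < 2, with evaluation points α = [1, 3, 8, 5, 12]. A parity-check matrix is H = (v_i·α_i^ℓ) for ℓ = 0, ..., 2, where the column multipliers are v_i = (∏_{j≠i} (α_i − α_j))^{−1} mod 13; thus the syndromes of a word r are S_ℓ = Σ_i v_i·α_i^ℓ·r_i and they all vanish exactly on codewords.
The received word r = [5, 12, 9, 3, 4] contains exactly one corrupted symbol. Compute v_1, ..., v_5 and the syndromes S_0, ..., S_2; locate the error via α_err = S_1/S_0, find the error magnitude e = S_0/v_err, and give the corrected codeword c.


S = (2, 2, 2), error at position 1, error magnitude e = 10, c = [8, 12, 9, 3, 4].

Step 1: column multipliers v_i = (∏_{j≠i}(α_i − α_j))^{−1} mod 13.
  i = 1 (α = 1): (1−3)(1−8)(1−5)(1−12) = (−2)·(−7)·(−4)·(−11) = 616 ≡ 5, so v_1 = 5^{−1} = 8 (mod 13).
  i = 2 (α = 3): (3−1)(3−8)(3−5)(3−12) = 2·(−5)·(−2)·(−9) = −180 ≡ 2, so v_2 = 2^{−1} = 7 (mod 13).
  i = 3 (α = 8): (8−1)(8−3)(8−5)(8−12) = 7·5·3·(−4) = −420 ≡ 9, so v_3 = 9^{−1} = 3 (mod 13).
  i = 4 (α = 5): (5−1)(5−3)(5−8)(5−12) = 4·2·(−3)·(−7) = 168 ≡ 12, so v_4 = 12^{−1} = 12 (mod 13).
  i = 5 (α = 12): (12−1)(12−3)(12−8)(12−5) = 11·9·4·7 = 2772 ≡ 3, so v_5 = 3^{−1} = 9 (mod 13).
  v = [8, 7, 3, 12, 9].
Step 2: syndromes of r = [5, 12, 9, 3, 4] (all sums mod 13).
  S_0 = Σ v_i r_i = 8·5 + 7·12 + 3·9 + 12·3 + 9·4 = 223 ≡ 2.
  S_1 = Σ v_i α_i r_i = 8·1·5 + 7·3·12 + 3·8·9 + 12·5·3 + 9·12·4 = 1120 ≡ 2.
  α_i^2 mod 13 = [1, 9, 12, 12, 1].
  S_2 = Σ v_i α_i^2 r_i = 8·1·5 + 7·9·12 + 3·12·9 + 12·12·3 + 9·1·4 = 1588 ≡ 2.
  S = (2, 2, 2) ≠ 0, so r is not a codeword (an error is present).
Step 3: locate the error. For a single error e at position i, S_ℓ = v_i·e·α_i^ℓ, so α_err = S_1/S_0.
  S_0^{−1} = 2^{−1} = 7 (mod 13), so α_err = 2·7 = 14 ≡ 1 = α_1. Error position i = 1.
  Consistency check: S_2/S_1 = 2·7 = 14 ≡ 1 = α_err ✓ (single-error assumption holds).
Step 4: error magnitude e = S_0/v_1 = S_0·∏_{j≠1}(α_1 − α_j) = 2·5 = 10 ≡ 10 (mod 13).
Step 5: correct position 1: c_1 = r_1 − e = 5 − 10 ≡ 8 (mod 13). Hence c = [8, 12, 9, 3, 4].
  Check: interpolating c through the α_i gives m(x) = 6 + 2·x (degree < 2) with m(α_i) = c_i for every i, so c is indeed a codeword.


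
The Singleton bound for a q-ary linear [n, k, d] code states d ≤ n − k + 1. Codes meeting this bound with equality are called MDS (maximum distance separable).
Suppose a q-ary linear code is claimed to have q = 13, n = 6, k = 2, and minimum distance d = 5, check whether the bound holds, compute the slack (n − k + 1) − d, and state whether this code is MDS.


Singleton RHS = n − k + 1 = 5, slack = 0, bound satisfied, MDS.

Singleton bound: d ≤ n − k + 1.
Here n = 6, k = 2, so n − k + 1 = 5.
Given d = 5, check d ≤ 5: YES.
Slack = (n − k + 1) − d = 0.
The code is MDS (slack = 0).
Description: the claimed parameters are [6, 2, 5]_13; such a code would be MDS (meets Singleton bound).


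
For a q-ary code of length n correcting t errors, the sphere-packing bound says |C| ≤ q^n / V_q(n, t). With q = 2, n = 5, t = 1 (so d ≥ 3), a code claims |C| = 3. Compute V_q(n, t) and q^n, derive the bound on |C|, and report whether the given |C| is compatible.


V_q(n, t) = 6, q^n = 32, Hamming bound = 5, |C| = 3 ≤ bound (satisfied).

Step 1: Compute V_q(n, t) = Σ_{j=0}^1 C(n, j) (q−1)^j.
  j = 0: C(5,0)·(1)^0 = 1·1 = 1.
  j = 1: C(5,1)·(1)^1 = 5·1 = 5.
  V_q(n, t) = 1 + 5 = 6.
Step 2: q^n = 2^5 = 32.
Step 3: Hamming bound ⌊q^n / V_q(n,t)⌋ = ⌊32/6⌋ = 5.
Step 4: Compare |C| = 3 to 5: satisfied.
The claimed |C| lies below the Hamming bound.


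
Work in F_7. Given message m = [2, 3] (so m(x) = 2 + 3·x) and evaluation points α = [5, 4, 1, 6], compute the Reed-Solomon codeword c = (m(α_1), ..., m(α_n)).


c = [3, 0, 5, 6]

Message polynomial: m(x) = 2 + 3·x (mod 7).
For each evaluation point α_i, compute m(α_i) mod 7:
  α_1 = 5: Horner steps 3 → 3, so m(5) = 3.
  α_2 = 4: Horner steps 3 → 0, so m(4) = 0.
  α_3 = 1: Horner steps 3 → 5, so m(1) = 5.
  α_4 = 6: Horner steps 3 → 6, so m(6) = 6.
Codeword c = [3, 0, 5, 6] ∈ F_7^4.


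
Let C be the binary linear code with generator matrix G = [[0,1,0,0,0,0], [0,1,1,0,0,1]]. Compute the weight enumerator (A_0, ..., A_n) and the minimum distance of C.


Weight distribution: A_0 = 1, A_1 = 1, A_2 = 1, A_3 = 1. Minimum distance d = 1.

Enumerate all 2^2 = 4 messages m ∈ F_2^2.
For each, compute codeword c = mG in F_2^6, then tally its weight.
  m = 00 → c = 000000, weight = 0.
  m = 10 → c = 010000, weight = 1.
  m = 01 → c = 011001, weight = 3.
  m = 11 → c = 001001, weight = 2.
Tally weights:
  weight 0: 1 codewords.
  weight 1: 1 codewords.
  weight 2: 1 codewords.
  weight 3: 1 codewords.
Minimum distance d = smallest w > 0 with A_w > 0 = 1.
Sanity: Σ A_w = 4 = 2^2 = 4 ✓.


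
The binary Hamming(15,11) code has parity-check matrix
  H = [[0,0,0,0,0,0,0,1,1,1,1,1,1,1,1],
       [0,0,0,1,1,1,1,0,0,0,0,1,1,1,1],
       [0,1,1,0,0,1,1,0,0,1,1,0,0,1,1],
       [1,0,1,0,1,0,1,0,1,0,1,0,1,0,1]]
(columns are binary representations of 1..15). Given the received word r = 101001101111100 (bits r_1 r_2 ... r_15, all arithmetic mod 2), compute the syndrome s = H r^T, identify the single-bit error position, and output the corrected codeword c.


s = (1, 0, 1, 0)^T, error position = 10, corrected codeword c = 101001101011100

Compute s = H r^T mod 2 one row at a time:
  s_1 = 0 + 1 + 1 + 1 + 1 + 1 + 0 + 0 = 5 ≡ 1 (mod 2).
  s_2 = 0 + 0 + 1 + 1 + 1 + 1 + 0 + 0 = 4 ≡ 0 (mod 2).
  s_3 = 0 + 1 + 1 + 1 + 1 + 1 + 0 + 0 = 5 ≡ 1 (mod 2).
  s_4 = 1 + 1 + 0 + 1 + 1 + 1 + 1 + 0 = 6 ≡ 0 (mod 2).
s = (1, 0, 1, 0)^T — this equals column 10 of H (binary 1010), so error is at position 10.
Correct: flip bit 10 of r = 101001101111100 to get c = 101001101011100.


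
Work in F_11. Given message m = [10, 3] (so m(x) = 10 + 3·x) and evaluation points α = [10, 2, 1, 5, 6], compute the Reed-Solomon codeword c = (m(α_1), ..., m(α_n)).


c = [7, 5, 2, 3, 6]

Message polynomial: m(x) = 10 + 3·x (mod 11).
For each evaluation point α_i, compute m(α_i) mod 11:
  α_1 = 10: Horner steps 3 → 7, so m(10) = 7.
  α_2 = 2: Horner steps 3 → 5, so m(2) = 5.
  α_3 = 1: Horner steps 3 → 2, so m(1) = 2.
  α_4 = 5: Horner steps 3 → 3, so m(5) = 3.
  α_5 = 6: Horner steps 3 → 6, so m(6) = 6.
Codeword c = [7, 5, 2, 3, 6] ∈ F_11^5.


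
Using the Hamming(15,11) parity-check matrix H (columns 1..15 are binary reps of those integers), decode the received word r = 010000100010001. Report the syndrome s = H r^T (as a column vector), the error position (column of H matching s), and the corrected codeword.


s = (0, 0, 0, 1)^T, error position = 1, corrected codeword c = 110000100010001

Compute s = H r^T mod 2 one row at a time:
  s_1 = 0 + 0 + 0 + 1 + 0 + 0 + 0 + 1 = 2 ≡ 0 (mod 2).
  s_2 = 0 + 0 + 0 + 1 + 0 + 0 + 0 + 1 = 2 ≡ 0 (mod 2).
  s_3 = 1 + 0 + 0 + 1 + 0 + 1 + 0 + 1 = 4 ≡ 0 (mod 2).
  s_4 = 0 + 0 + 0 + 1 + 0 + 1 + 0 + 1 = 3 ≡ 1 (mod 2).
s = (0, 0, 0, 1)^T — this equals column 1 of H (binary 0001), so error is at position 1.
Correct: flip bit 1 of r = 010000100010001 to get c = 110000100010001.


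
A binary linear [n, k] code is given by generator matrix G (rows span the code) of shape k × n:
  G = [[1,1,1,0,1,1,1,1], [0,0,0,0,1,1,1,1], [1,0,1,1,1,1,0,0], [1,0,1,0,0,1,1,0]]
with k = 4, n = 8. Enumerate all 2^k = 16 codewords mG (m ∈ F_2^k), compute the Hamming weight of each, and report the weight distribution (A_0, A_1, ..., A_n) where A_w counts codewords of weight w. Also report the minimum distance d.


Weight distribution: A_0 = 1, A_3 = 5, A_4 = 5, A_5 = 2, A_6 = 2, A_7 = 1. Minimum distance d = 3.

Enumerate all 2^4 = 16 messages m ∈ F_2^4.
For each, compute codeword c = mG in F_2^8, then tally its weight.
  m = 0000 → c = 00000000, weight = 0.
  m = 1000 → c = 11101111, weight = 7.
  m = 0100 → c = 00001111, weight = 4.
  m = 1100 → c = 11100000, weight = 3.
  m = 0010 → c = 10111100, weight = 5.
  m = 1010 → c = 01010011, weight = 4.
  m = 0110 → c = 10110011, weight = 5.
  m = 1110 → c = 01011100, weight = 4.
  m = 0001 → c = 10100110, weight = 4.
  m = 1001 → c = 01001001, weight = 3.
  m = 0101 → c = 10101001, weight = 4.
  m = 1101 → c = 01000110, weight = 3.
  m = 0011 → c = 00011010, weight = 3.
  m = 1011 → c = 11110101, weight = 6.
  m = 0111 → c = 00010101, weight = 3.
  m = 1111 → c = 11111010, weight = 6.
Tally weights:
  weight 0: 1 codewords.
  weight 3: 5 codewords.
  weight 4: 5 codewords.
  weight 5: 2 codewords.
  weight 6: 2 codewords.
  weight 7: 1 codewords.
Minimum distance d = smallest w > 0 with A_w > 0 = 3.
Sanity: Σ A_w = 16 = 2^4 = 16 ✓.


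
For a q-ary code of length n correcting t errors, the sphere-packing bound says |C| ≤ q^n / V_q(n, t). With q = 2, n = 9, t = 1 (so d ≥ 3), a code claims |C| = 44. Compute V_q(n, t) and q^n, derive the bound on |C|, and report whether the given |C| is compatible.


V_q(n, t) = 10, q^n = 512, Hamming bound = 51, |C| = 44 ≤ bound (satisfied).

Step 1: Compute V_q(n, t) = Σ_{j=0}^1 C(n, j) (q−1)^j.
  j = 0: C(9,0)·(1)^0 = 1·1 = 1.
  j = 1: C(9,1)·(1)^1 = 9·1 = 9.
  V_q(n, t) = 1 + 9 = 10.
Step 2: q^n = 2^9 = 512.
Step 3: Hamming bound ⌊q^n / V_q(n,t)⌋ = ⌊512/10⌋ = 51.
Step 4: Compare |C| = 44 to 51: satisfied.
The claimed |C| lies below the Hamming bound.


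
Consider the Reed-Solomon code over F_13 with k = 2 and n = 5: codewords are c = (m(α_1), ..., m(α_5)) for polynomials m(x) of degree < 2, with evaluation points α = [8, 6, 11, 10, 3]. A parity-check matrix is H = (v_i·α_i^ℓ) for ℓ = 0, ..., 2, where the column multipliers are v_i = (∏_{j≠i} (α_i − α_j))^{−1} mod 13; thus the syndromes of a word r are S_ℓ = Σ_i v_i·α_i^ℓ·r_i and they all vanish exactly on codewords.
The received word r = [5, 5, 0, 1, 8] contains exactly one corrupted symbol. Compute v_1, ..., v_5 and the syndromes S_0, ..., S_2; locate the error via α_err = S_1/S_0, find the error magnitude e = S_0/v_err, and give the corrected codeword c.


S = (10, 2, 3), error at position 1, error magnitude e = 2, c = [3, 5, 0, 1, 8].

Step 1: column multipliers v_i = (∏_{j≠i}(α_i − α_j))^{−1} mod 13.
  i = 1 (α = 8): (8−6)(8−11)(8−10)(8−3) = 2·(−3)·(−2)·5 = 60 ≡ 8, so v_1 = 8^{−1} = 5 (mod 13).
  i = 2 (α = 6): (6−8)(6−11)(6−10)(6−3) = (−2)·(−5)·(−4)·3 = −120 ≡ 10, so v_2 = 10^{−1} = 4 (mod 13).
  i = 3 (α = 11): (11−8)(11−6)(11−10)(11−3) = 3·5·1·8 = 120 ≡ 3, so v_3 = 3^{−1} = 9 (mod 13).
  i = 4 (α = 10): (10−8)(10−6)(10−11)(10−3) = 2·4·(−1)·7 = −56 ≡ 9, so v_4 = 9^{−1} = 3 (mod 13).
  i = 5 (α = 3): (3−8)(3−6)(3−11)(3−10) = (−5)·(−3)·(−8)·(−7) = 840 ≡ 8, so v_5 = 8^{−1} = 5 (mod 13).
  v = [5, 4, 9, 3, 5].
Step 2: syndromes of r = [5, 5, 0, 1, 8] (all sums mod 13).
  S_0 = Σ v_i r_i = 5·5 + 4·5 + 9·0 + 3·1 + 5·8 = 88 ≡ 10.
  S_1 = Σ v_i α_i r_i = 5·8·5 + 4·6·5 + 9·11·0 + 3·10·1 + 5·3·8 = 470 ≡ 2.
  α_i^2 mod 13 = [12, 10, 4, 9, 9].
  S_2 = Σ v_i α_i^2 r_i = 5·12·5 + 4·10·5 + 9·4·0 + 3·9·1 + 5·9·8 = 887 ≡ 3.
  S = (10, 2, 3) ≠ 0, so r is not a codeword (an error is present).
Step 3: locate the error. For a single error e at position i, S_ℓ = v_i·e·α_i^ℓ, so α_err = S_1/S_0.
  S_0^{−1} = 10^{−1} = 4 (mod 13), so α_err = 2·4 = 8 ≡ 8 = α_1. Error position i = 1.
  Consistency check: S_2/S_1 = 3·7 = 21 ≡ 8 = α_err ✓ (single-error assumption holds).
Step 4: error magnitude e = S_0/v_1 = S_0·∏_{j≠1}(α_1 − α_j) = 10·8 = 80 ≡ 2 (mod 13).
Step 5: correct position 1: c_1 = r_1 − e = 5 − 2 ≡ 3 (mod 13). Hence c = [3, 5, 0, 1, 8].
  Check: interpolating c through the α_i gives m(x) = 11 + 12·x (degree < 2) with m(α_i) = c_i for every i, so c is indeed a codeword.


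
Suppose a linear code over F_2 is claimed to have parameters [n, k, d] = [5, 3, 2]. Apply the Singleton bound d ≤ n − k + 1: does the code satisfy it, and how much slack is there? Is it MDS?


Singleton RHS = n − k + 1 = 3, slack = 1, bound satisfied, not MDS.

Singleton bound: d ≤ n − k + 1.
Here n = 5, k = 3, so n − k + 1 = 3.
Given d = 2, check d ≤ 3: YES.
Slack = (n − k + 1) − d = 1.
The code is NOT MDS (slack = 1 > 0).
Description: the claimed parameters are [5, 3, 2]_2; such a code would be non-MDS.


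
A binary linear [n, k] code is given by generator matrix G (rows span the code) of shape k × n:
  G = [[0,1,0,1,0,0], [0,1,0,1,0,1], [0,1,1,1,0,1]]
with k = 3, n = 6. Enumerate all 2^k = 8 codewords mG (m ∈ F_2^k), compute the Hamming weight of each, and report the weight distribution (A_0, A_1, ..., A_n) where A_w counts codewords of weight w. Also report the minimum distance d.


Weight distribution: A_0 = 1, A_1 = 2, A_2 = 2, A_3 = 2, A_4 = 1. Minimum distance d = 1.

Enumerate all 2^3 = 8 messages m ∈ F_2^3.
For each, compute codeword c = mG in F_2^6, then tally its weight.
  m = 000 → c = 000000, weight = 0.
  m = 100 → c = 010100, weight = 2.
  m = 010 → c = 010101, weight = 3.
  m = 110 → c = 000001, weight = 1.
  m = 001 → c = 011101, weight = 4.
  m = 101 → c = 001001, weight = 2.
  m = 011 → c = 001000, weight = 1.
  m = 111 → c = 011100, weight = 3.
Tally weights:
  weight 0: 1 codewords.
  weight 1: 2 codewords.
  weight 2: 2 codewords.
  weight 3: 2 codewords.
  weight 4: 1 codewords.
Minimum distance d = smallest w > 0 with A_w > 0 = 1.
Sanity: Σ A_w = 8 = 2^3 = 8 ✓.


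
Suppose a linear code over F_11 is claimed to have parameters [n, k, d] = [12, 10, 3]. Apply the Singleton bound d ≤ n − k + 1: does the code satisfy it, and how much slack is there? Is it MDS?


Singleton RHS = n − k + 1 = 3, slack = 0, bound satisfied, MDS.

Singleton bound: d ≤ n − k + 1.
Here n = 12, k = 10, so n − k + 1 = 3.
Given d = 3, check d ≤ 3: YES.
Slack = (n − k + 1) − d = 0.
The code is MDS (slack = 0).
Description: the claimed parameters are [12, 10, 3]_11; such a code would be MDS (meets Singleton bound).


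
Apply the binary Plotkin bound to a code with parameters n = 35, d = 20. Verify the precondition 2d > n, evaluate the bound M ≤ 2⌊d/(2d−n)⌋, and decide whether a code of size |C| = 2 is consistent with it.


Plotkin bound M ≤ 8; given |C| = 2 ≤ bound (satisfied).

Check applicability: 2d = 40, n = 35.
2d − n = 5 > 0, so Plotkin applies.
Compute d/(2d−n) = 20/5 ≈ 4.0000.
⌊d/(2d−n)⌋ = 4.
Plotkin bound: M ≤ 2·4 = 8.
Given |C| = 2, check: satisfied.
This |C| is below the Plotkin bound.


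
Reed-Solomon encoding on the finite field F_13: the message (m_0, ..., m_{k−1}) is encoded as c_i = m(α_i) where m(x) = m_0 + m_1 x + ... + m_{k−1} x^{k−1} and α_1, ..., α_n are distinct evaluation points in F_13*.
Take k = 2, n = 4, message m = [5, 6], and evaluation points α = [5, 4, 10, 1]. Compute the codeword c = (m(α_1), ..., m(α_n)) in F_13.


c = [9, 3, 0, 11]

Message polynomial: m(x) = 5 + 6·x (mod 13).
For each evaluation point α_i, compute m(α_i) mod 13:
  α_1 = 5: Horner steps 6 → 9, so m(5) = 9.
  α_2 = 4: Horner steps 6 → 3, so m(4) = 3.
  α_3 = 10: Horner steps 6 → 0, so m(10) = 0.
  α_4 = 1: Horner steps 6 → 11, so m(1) = 11.
Codeword c = [9, 3, 0, 11] ∈ F_13^4.


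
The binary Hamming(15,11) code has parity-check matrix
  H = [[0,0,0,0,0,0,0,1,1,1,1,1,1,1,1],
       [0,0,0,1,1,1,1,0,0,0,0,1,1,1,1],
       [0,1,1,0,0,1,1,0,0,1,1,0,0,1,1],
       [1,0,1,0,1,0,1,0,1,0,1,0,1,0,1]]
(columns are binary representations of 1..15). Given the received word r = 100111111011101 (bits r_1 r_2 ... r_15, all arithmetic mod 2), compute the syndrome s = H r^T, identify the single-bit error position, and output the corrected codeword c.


s = (0, 1, 0, 1)^T, error position = 5, corrected codeword c = 100101111011101

Compute s = H r^T mod 2 one row at a time:
  s_1 = 1 + 1 + 0 + 1 + 1 + 1 + 0 + 1 = 6 ≡ 0 (mod 2).
  s_2 = 1 + 1 + 1 + 1 + 1 + 1 + 0 + 1 = 7 ≡ 1 (mod 2).
  s_3 = 0 + 0 + 1 + 1 + 0 + 1 + 0 + 1 = 4 ≡ 0 (mod 2).
  s_4 = 1 + 0 + 1 + 1 + 1 + 1 + 1 + 1 = 7 ≡ 1 (mod 2).
s = (0, 1, 0, 1)^T — this equals column 5 of H (binary 0101), so error is at position 5.
Correct: flip bit 5 of r = 100111111011101 to get c = 100101111011101.


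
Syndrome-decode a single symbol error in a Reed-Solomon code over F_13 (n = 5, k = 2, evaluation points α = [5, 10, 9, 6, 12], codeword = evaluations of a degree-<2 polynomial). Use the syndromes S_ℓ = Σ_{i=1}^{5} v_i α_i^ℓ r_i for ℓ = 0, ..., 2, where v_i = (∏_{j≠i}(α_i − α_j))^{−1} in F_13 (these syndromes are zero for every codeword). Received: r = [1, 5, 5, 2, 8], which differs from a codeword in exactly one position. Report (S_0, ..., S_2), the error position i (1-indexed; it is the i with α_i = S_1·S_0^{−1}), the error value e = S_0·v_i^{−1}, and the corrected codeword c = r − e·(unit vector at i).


S = (1, 10, 9), error at position 2, error magnitude e = 12, c = [1, 6, 5, 2, 8].

Step 1: column multipliers v_i = (∏_{j≠i}(α_i − α_j))^{−1} mod 13.
  i = 1 (α = 5): (5−10)(5−9)(5−6)(5−12) = (−5)·(−4)·(−1)·(−7) = 140 ≡ 10, so v_1 = 10^{−1} = 4 (mod 13).
  i = 2 (α = 10): (10−5)(10−9)(10−6)(10−12) = 5·1·4·(−2) = −40 ≡ 12, so v_2 = 12^{−1} = 12 (mod 13).
  i = 3 (α = 9): (9−5)(9−10)(9−6)(9−12) = 4·(−1)·3·(−3) = 36 ≡ 10, so v_3 = 10^{−1} = 4 (mod 13).
  i = 4 (α = 6): (6−5)(6−10)(6−9)(6−12) = 1·(−4)·(−3)·(−6) = −72 ≡ 6, so v_4 = 6^{−1} = 11 (mod 13).
  i = 5 (α = 12): (12−5)(12−10)(12−9)(12−6) = 7·2·3·6 = 252 ≡ 5, so v_5 = 5^{−1} = 8 (mod 13).
  v = [4, 12, 4, 11, 8].
Step 2: syndromes of r = [1, 5, 5, 2, 8] (all sums mod 13).
  S_0 = Σ v_i r_i = 4·1 + 12·5 + 4·5 + 11·2 + 8·8 = 170 ≡ 1.
  S_1 = Σ v_i α_i r_i = 4·5·1 + 12·10·5 + 4·9·5 + 11·6·2 + 8·12·8 = 1700 ≡ 10.
  α_i^2 mod 13 = [12, 9, 3, 10, 1].
  S_2 = Σ v_i α_i^2 r_i = 4·12·1 + 12·9·5 + 4·3·5 + 11·10·2 + 8·1·8 = 932 ≡ 9.
  S = (1, 10, 9) ≠ 0, so r is not a codeword (an error is present).
Step 3: locate the error. For a single error e at position i, S_ℓ = v_i·e·α_i^ℓ, so α_err = S_1/S_0.
  S_0^{−1} = 1^{−1} = 1 (mod 13), so α_err = 10·1 = 10 ≡ 10 = α_2. Error position i = 2.
  Consistency check: S_2/S_1 = 9·4 = 36 ≡ 10 = α_err ✓ (single-error assumption holds).
Step 4: error magnitude e = S_0/v_2 = S_0·∏_{j≠2}(α_2 − α_j) = 1·12 = 12 ≡ 12 (mod 13).
Step 5: correct position 2: c_2 = r_2 − e = 5 − 12 ≡ 6 (mod 13). Hence c = [1, 6, 5, 2, 8].
  Check: interpolating c through the α_i gives m(x) = 9 + 1·x (degree < 2) with m(α_i) = c_i for every i, so c is indeed a codeword.


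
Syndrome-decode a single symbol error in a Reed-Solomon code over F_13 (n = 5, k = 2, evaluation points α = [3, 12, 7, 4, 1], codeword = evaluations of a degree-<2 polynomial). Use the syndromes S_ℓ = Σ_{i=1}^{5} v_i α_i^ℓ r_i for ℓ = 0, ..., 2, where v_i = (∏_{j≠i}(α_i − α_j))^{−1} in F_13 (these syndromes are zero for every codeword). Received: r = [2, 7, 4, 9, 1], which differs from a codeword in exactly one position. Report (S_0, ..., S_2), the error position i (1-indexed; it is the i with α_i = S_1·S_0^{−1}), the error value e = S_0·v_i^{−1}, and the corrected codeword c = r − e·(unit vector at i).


S = (9, 4, 9), error at position 2, error magnitude e = 7, c = [2, 0, 4, 9, 1].

Step 1: column multipliers v_i = (∏_{j≠i}(α_i − α_j))^{−1} mod 13.
  i = 1 (α = 3): (3−12)(3−7)(3−4)(3−1) = (−9)·(−4)·(−1)·2 = −72 ≡ 6, so v_1 = 6^{−1} = 11 (mod 13).
  i = 2 (α = 12): (12−3)(12−7)(12−4)(12−1) = 9·5·8·11 = 3960 ≡ 8, so v_2 = 8^{−1} = 5 (mod 13).
  i = 3 (α = 7): (7−3)(7−12)(7−4)(7−1) = 4·(−5)·3·6 = −360 ≡ 4, so v_3 = 4^{−1} = 10 (mod 13).
  i = 4 (α = 4): (4−3)(4−12)(4−7)(4−1) = 1·(−8)·(−3)·3 = 72 ≡ 7, so v_4 = 7^{−1} = 2 (mod 13).
  i = 5 (α = 1): (1−3)(1−12)(1−7)(1−4) = (−2)·(−11)·(−6)·(−3) = 396 ≡ 6, so v_5 = 6^{−1} = 11 (mod 13).
  v = [11, 5, 10, 2, 11].
Step 2: syndromes of r = [2, 7, 4, 9, 1] (all sums mod 13).
  S_0 = Σ v_i r_i = 11·2 + 5·7 + 10·4 + 2·9 + 11·1 = 126 ≡ 9.
  S_1 = Σ v_i α_i r_i = 11·3·2 + 5·12·7 + 10·7·4 + 2·4·9 + 11·1·1 = 849 ≡ 4.
  α_i^2 mod 13 = [9, 1, 10, 3, 1].
  S_2 = Σ v_i α_i^2 r_i = 11·9·2 + 5·1·7 + 10·10·4 + 2·3·9 + 11·1·1 = 698 ≡ 9.
  S = (9, 4, 9) ≠ 0, so r is not a codeword (an error is present).
Step 3: locate the error. For a single error e at position i, S_ℓ = v_i·e·α_i^ℓ, so α_err = S_1/S_0.
  S_0^{−1} = 9^{−1} = 3 (mod 13), so α_err = 4·3 = 12 ≡ 12 = α_2. Error position i = 2.
  Consistency check: S_2/S_1 = 9·10 = 90 ≡ 12 = α_err ✓ (single-error assumption holds).
Step 4: error magnitude e = S_0/v_2 = S_0·∏_{j≠2}(α_2 − α_j) = 9·8 = 72 ≡ 7 (mod 13).
Step 5: correct position 2: c_2 = r_2 − e = 7 − 7 ≡ 0 (mod 13). Hence c = [2, 0, 4, 9, 1].
  Check: interpolating c through the α_i gives m(x) = 7 + 7·x (degree < 2) with m(α_i) = c_i for every i, so c is indeed a codeword.


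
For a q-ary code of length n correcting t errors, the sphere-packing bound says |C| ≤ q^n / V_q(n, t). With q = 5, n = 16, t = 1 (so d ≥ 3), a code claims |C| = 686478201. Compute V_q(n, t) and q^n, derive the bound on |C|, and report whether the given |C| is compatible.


V_q(n, t) = 65, q^n = 152587890625, Hamming bound = 2347506009, |C| = 686478201 ≤ bound (satisfied).

Step 1: Compute V_q(n, t) = Σ_{j=0}^1 C(n, j) (q−1)^j.
  j = 0: C(16,0)·(4)^0 = 1·1 = 1.
  j = 1: C(16,1)·(4)^1 = 16·4 = 64.
  V_q(n, t) = 1 + 64 = 65.
Step 2: q^n = 5^16 = 152587890625.
Step 3: Hamming bound ⌊q^n / V_q(n,t)⌋ = ⌊152587890625/65⌋ = 2347506009.
Step 4: Compare |C| = 686478201 to 2347506009: satisfied.
The claimed |C| lies below the Hamming bound.


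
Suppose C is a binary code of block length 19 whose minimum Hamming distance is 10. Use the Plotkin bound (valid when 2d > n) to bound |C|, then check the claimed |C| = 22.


Plotkin bound M ≤ 20; given |C| = 22 > bound (violated).

Check applicability: 2d = 20, n = 19.
2d − n = 1 > 0, so Plotkin applies.
Compute d/(2d−n) = 10/1 ≈ 10.0000.
⌊d/(2d−n)⌋ = 10.
Plotkin bound: M ≤ 2·10 = 20.
Given |C| = 22, check: VIOLATED.
This |C| is above the Plotkin bound, so no binary code with n = 19, d = 10 and 22 codewords exists.


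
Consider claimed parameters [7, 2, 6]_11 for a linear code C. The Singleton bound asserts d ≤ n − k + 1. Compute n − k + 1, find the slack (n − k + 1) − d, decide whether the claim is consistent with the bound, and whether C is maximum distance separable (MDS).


Singleton RHS = n − k + 1 = 6, slack = 0, bound satisfied, MDS.

Singleton bound: d ≤ n − k + 1.
Here n = 7, k = 2, so n − k + 1 = 6.
Given d = 6, check d ≤ 6: YES.
Slack = (n − k + 1) − d = 0.
The code is MDS (slack = 0).
Description: the claimed parameters are [7, 2, 6]_11; such a code would be MDS (meets Singleton bound).


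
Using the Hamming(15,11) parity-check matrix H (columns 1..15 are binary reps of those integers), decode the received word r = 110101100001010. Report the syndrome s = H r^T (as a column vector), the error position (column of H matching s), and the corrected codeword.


s = (0, 1, 0, 0)^T, error position = 4, corrected codeword c = 110001100001010

Compute s = H r^T mod 2 one row at a time:
  s_1 = 0 + 0 + 0 + 0 + 1 + 0 + 1 + 0 = 2 ≡ 0 (mod 2).
  s_2 = 1 + 0 + 1 + 1 + 1 + 0 + 1 + 0 = 5 ≡ 1 (mod 2).
  s_3 = 1 + 0 + 1 + 1 + 0 + 0 + 1 + 0 = 4 ≡ 0 (mod 2).
  s_4 = 1 + 0 + 0 + 1 + 0 + 0 + 0 + 0 = 2 ≡ 0 (mod 2).
s = (0, 1, 0, 0)^T — this equals column 4 of H (binary 0100), so error is at position 4.
Correct: flip bit 4 of r = 110101100001010 to get c = 110001100001010.


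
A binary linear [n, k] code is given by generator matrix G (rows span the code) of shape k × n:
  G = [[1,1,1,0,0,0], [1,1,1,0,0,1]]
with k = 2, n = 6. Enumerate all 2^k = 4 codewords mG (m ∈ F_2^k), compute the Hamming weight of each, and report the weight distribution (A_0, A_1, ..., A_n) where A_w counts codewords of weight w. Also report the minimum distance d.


Weight distribution: A_0 = 1, A_1 = 1, A_3 = 1, A_4 = 1. Minimum distance d = 1.

Enumerate all 2^2 = 4 messages m ∈ F_2^2.
For each, compute codeword c = mG in F_2^6, then tally its weight.
  m = 00 → c = 000000, weight = 0.
  m = 10 → c = 111000, weight = 3.
  m = 01 → c = 111001, weight = 4.
  m = 11 → c = 000001, weight = 1.
Tally weights:
  weight 0: 1 codewords.
  weight 1: 1 codewords.
  weight 3: 1 codewords.
  weight 4: 1 codewords.
Minimum distance d = smallest w > 0 with A_w > 0 = 1.
Sanity: Σ A_w = 4 = 2^2 = 4 ✓.


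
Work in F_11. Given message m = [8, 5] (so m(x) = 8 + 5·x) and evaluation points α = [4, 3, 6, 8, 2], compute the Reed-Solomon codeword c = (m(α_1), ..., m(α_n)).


c = [6, 1, 5, 4, 7]

Message polynomial: m(x) = 8 + 5·x (mod 11).
For each evaluation point α_i, compute m(α_i) mod 11:
  α_1 = 4: Horner steps 5 → 6, so m(4) = 6.
  α_2 = 3: Horner steps 5 → 1, so m(3) = 1.
  α_3 = 6: Horner steps 5 → 5, so m(6) = 5.
  α_4 = 8: Horner steps 5 → 4, so m(8) = 4.
  α_5 = 2: Horner steps 5 → 7, so m(2) = 7.
Codeword c = [6, 1, 5, 4, 7] ∈ F_11^5.


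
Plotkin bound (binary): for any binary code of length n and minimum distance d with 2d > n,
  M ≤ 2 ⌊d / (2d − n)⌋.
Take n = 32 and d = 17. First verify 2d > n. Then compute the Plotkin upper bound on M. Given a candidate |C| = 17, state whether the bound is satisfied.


Plotkin bound M ≤ 16; given |C| = 17 > bound (violated).

Check applicability: 2d = 34, n = 32.
2d − n = 2 > 0, so Plotkin applies.
Compute d/(2d−n) = 17/2 ≈ 8.5000.
⌊d/(2d−n)⌋ = 8.
Plotkin bound: M ≤ 2·8 = 16.
Given |C| = 17, check: VIOLATED.
This |C| is above the Plotkin bound, so no binary code with n = 32, d = 17 and 17 codewords exists.


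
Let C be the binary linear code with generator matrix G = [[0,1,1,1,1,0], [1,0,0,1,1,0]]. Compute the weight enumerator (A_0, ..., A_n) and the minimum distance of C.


Weight distribution: A_0 = 1, A_3 = 2, A_4 = 1. Minimum distance d = 3.

Enumerate all 2^2 = 4 messages m ∈ F_2^2.
For each, compute codeword c = mG in F_2^6, then tally its weight.
  m = 00 → c = 000000, weight = 0.
  m = 10 → c = 011110, weight = 4.
  m = 01 → c = 100110, weight = 3.
  m = 11 → c = 111000, weight = 3.
Tally weights:
  weight 0: 1 codewords.
  weight 3: 2 codewords.
  weight 4: 1 codewords.
Minimum distance d = smallest w > 0 with A_w > 0 = 3.
Sanity: Σ A_w = 4 = 2^2 = 4 ✓.


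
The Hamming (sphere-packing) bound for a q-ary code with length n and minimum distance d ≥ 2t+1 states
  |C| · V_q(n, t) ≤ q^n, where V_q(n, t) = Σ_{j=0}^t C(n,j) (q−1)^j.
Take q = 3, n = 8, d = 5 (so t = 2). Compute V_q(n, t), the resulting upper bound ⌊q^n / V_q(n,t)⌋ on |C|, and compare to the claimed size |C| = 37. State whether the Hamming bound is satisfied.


V_q(n, t) = 129, q^n = 6561, Hamming bound = 50, |C| = 37 ≤ bound (satisfied).

Step 1: Compute V_q(n, t) = Σ_{j=0}^2 C(n, j) (q−1)^j.
  j = 0: C(8,0)·(2)^0 = 1·1 = 1.
  j = 1: C(8,1)·(2)^1 = 8·2 = 16.
  j = 2: C(8,2)·(2)^2 = 28·4 = 112.
  V_q(n, t) = 1 + 16 + 112 = 129.
Step 2: q^n = 3^8 = 6561.
Step 3: Hamming bound ⌊q^n / V_q(n,t)⌋ = ⌊6561/129⌋ = 50.
Step 4: Compare |C| = 37 to 50: satisfied.
The claimed |C| lies below the Hamming bound.


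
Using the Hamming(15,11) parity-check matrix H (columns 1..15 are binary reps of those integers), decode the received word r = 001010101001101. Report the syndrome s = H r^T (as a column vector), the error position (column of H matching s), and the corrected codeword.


s = (0, 1, 1, 0)^T, error position = 6, corrected codeword c = 001011101001101

Compute s = H r^T mod 2 one row at a time:
  s_1 = 0 + 1 + 0 + 0 + 1 + 1 + 0 + 1 = 4 ≡ 0 (mod 2).
  s_2 = 0 + 1 + 0 + 1 + 1 + 1 + 0 + 1 = 5 ≡ 1 (mod 2).
  s_3 = 0 + 1 + 0 + 1 + 0 + 0 + 0 + 1 = 3 ≡ 1 (mod 2).
  s_4 = 0 + 1 + 1 + 1 + 1 + 0 + 1 + 1 = 6 ≡ 0 (mod 2).
s = (0, 1, 1, 0)^T — this equals column 6 of H (binary 0110), so error is at position 6.
Correct: flip bit 6 of r = 001010101001101 to get c = 001011101001101.


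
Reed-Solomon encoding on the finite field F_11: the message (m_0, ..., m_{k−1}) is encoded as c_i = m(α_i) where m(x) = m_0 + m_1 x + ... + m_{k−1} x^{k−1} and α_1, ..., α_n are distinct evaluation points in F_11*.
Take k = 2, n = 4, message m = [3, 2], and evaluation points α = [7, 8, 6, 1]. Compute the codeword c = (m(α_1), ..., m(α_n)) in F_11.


c = [6, 8, 4, 5]

Message polynomial: m(x) = 3 + 2·x (mod 11).
For each evaluation point α_i, compute m(α_i) mod 11:
  α_1 = 7: Horner steps 2 → 6, so m(7) = 6.
  α_2 = 8: Horner steps 2 → 8, so m(8) = 8.
  α_3 = 6: Horner steps 2 → 4, so m(6) = 4.
  α_4 = 1: Horner steps 2 → 5, so m(1) = 5.
Codeword c = [6, 8, 4, 5] ∈ F_11^4.


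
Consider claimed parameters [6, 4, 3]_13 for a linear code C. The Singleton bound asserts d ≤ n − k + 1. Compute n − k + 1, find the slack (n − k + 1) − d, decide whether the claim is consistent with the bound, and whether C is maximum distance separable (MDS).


Singleton RHS = n − k + 1 = 3, slack = 0, bound satisfied, MDS.

Singleton bound: d ≤ n − k + 1.
Here n = 6, k = 4, so n − k + 1 = 3.
Given d = 3, check d ≤ 3: YES.
Slack = (n − k + 1) − d = 0.
The code is MDS (slack = 0).
Description: the claimed parameters are [6, 4, 3]_13; such a code would be MDS (meets Singleton bound).


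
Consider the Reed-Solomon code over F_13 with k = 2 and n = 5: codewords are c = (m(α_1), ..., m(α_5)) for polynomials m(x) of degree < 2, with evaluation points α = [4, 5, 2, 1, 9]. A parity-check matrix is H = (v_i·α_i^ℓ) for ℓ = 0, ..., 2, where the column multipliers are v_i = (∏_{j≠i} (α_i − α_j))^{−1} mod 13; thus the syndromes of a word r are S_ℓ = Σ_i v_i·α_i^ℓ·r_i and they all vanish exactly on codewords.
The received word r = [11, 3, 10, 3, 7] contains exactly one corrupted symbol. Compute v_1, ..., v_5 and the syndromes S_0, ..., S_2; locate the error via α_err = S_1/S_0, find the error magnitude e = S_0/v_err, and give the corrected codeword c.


S = (6, 4, 7), error at position 2, error magnitude e = 11, c = [11, 5, 10, 3, 7].

Step 1: column multipliers v_i = (∏_{j≠i}(α_i − α_j))^{−1} mod 13.
  i = 1 (α = 4): (4−5)(4−2)(4−1)(4−9) = (−1)·2·3·(−5) = 30 ≡ 4, so v_1 = 4^{−1} = 10 (mod 13).
  i = 2 (α = 5): (5−4)(5−2)(5−1)(5−9) = 1·3·4·(−4) = −48 ≡ 4, so v_2 = 4^{−1} = 10 (mod 13).
  i = 3 (α = 2): (2−4)(2−5)(2−1)(2−9) = (−2)·(−3)·1·(−7) = −42 ≡ 10, so v_3 = 10^{−1} = 4 (mod 13).
  i = 4 (α = 1): (1−4)(1−5)(1−2)(1−9) = (−3)·(−4)·(−1)·(−8) = 96 ≡ 5, so v_4 = 5^{−1} = 8 (mod 13).
  i = 5 (α = 9): (9−4)(9−5)(9−2)(9−1) = 5·4·7·8 = 1120 ≡ 2, so v_5 = 2^{−1} = 7 (mod 13).
  v = [10, 10, 4, 8, 7].
Step 2: syndromes of r = [11, 3, 10, 3, 7] (all sums mod 13).
  S_0 = Σ v_i r_i = 10·11 + 10·3 + 4·10 + 8·3 + 7·7 = 253 ≡ 6.
  S_1 = Σ v_i α_i r_i = 10·4·11 + 10·5·3 + 4·2·10 + 8·1·3 + 7·9·7 = 1135 ≡ 4.
  α_i^2 mod 13 = [3, 12, 4, 1, 3].
  S_2 = Σ v_i α_i^2 r_i = 10·3·11 + 10·12·3 + 4·4·10 + 8·1·3 + 7·3·7 = 1021 ≡ 7.
  S = (6, 4, 7) ≠ 0, so r is not a codeword (an error is present).
Step 3: locate the error. For a single error e at position i, S_ℓ = v_i·e·α_i^ℓ, so α_err = S_1/S_0.
  S_0^{−1} = 6^{−1} = 11 (mod 13), so α_err = 4·11 = 44 ≡ 5 = α_2. Error position i = 2.
  Consistency check: S_2/S_1 = 7·10 = 70 ≡ 5 = α_err ✓ (single-error assumption holds).
Step 4: error magnitude e = S_0/v_2 = S_0·∏_{j≠2}(α_2 − α_j) = 6·4 = 24 ≡ 11 (mod 13).
Step 5: correct position 2: c_2 = r_2 − e = 3 − 11 ≡ 5 (mod 13). Hence c = [11, 5, 10, 3, 7].
  Check: interpolating c through the α_i gives m(x) = 9 + 7·x (degree < 2) with m(α_i) = c_i for every i, so c is indeed a codeword.


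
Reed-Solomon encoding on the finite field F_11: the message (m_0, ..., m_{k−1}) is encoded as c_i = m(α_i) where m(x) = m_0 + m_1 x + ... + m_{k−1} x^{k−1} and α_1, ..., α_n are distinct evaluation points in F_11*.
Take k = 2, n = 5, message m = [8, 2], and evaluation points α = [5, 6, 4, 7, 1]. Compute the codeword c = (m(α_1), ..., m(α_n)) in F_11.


c = [7, 9, 5, 0, 10]

Message polynomial: m(x) = 8 + 2·x (mod 11).
For each evaluation point α_i, compute m(α_i) mod 11:
  α_1 = 5: Horner steps 2 → 7, so m(5) = 7.
  α_2 = 6: Horner steps 2 → 9, so m(6) = 9.
  α_3 = 4: Horner steps 2 → 5, so m(4) = 5.
  α_4 = 7: Horner steps 2 → 0, so m(7) = 0.
  α_5 = 1: Horner steps 2 → 10, so m(1) = 10.
Codeword c = [7, 9, 5, 0, 10] ∈ F_11^5.


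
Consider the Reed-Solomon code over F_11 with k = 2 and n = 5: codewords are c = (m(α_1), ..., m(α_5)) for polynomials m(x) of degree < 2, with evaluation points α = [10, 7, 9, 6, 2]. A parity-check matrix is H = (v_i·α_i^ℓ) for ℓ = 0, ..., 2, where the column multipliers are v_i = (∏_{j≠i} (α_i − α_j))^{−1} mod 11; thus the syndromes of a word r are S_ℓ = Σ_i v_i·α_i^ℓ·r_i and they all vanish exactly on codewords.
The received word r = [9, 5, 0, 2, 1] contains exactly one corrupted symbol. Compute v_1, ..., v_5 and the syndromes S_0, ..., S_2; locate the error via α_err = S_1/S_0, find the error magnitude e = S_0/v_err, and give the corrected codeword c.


S = (9, 2, 9), error at position 1, error magnitude e = 6, c = [3, 5, 0, 2, 1].

Step 1: column multipliers v_i = (∏_{j≠i}(α_i − α_j))^{−1} mod 11.
  i = 1 (α = 10): (10−7)(10−9)(10−6)(10−2) = 3·1·4·8 = 96 ≡ 8, so v_1 = 8^{−1} = 7 (mod 11).
  i = 2 (α = 7): (7−10)(7−9)(7−6)(7−2) = (−3)·(−2)·1·5 = 30 ≡ 8, so v_2 = 8^{−1} = 7 (mod 11).
  i = 3 (α = 9): (9−10)(9−7)(9−6)(9−2) = (−1)·2·3·7 = −42 ≡ 2, so v_3 = 2^{−1} = 6 (mod 11).
  i = 4 (α = 6): (6−10)(6−7)(6−9)(6−2) = (−4)·(−1)·(−3)·4 = −48 ≡ 7, so v_4 = 7^{−1} = 8 (mod 11).
  i = 5 (α = 2): (2−10)(2−7)(2−9)(2−6) = (−8)·(−5)·(−7)·(−4) = 1120 ≡ 9, so v_5 = 9^{−1} = 5 (mod 11).
  v = [7, 7, 6, 8, 5].
Step 2: syndromes of r = [9, 5, 0, 2, 1] (all sums mod 11).
  S_0 = Σ v_i r_i = 7·9 + 7·5 + 6·0 + 8·2 + 5·1 = 119 ≡ 9.
  S_1 = Σ v_i α_i r_i = 7·10·9 + 7·7·5 + 6·9·0 + 8·6·2 + 5·2·1 = 981 ≡ 2.
  α_i^2 mod 11 = [1, 5, 4, 3, 4].
  S_2 = Σ v_i α_i^2 r_i = 7·1·9 + 7·5·5 + 6·4·0 + 8·3·2 + 5·4·1 = 306 ≡ 9.
  S = (9, 2, 9) ≠ 0, so r is not a codeword (an error is present).
Step 3: locate the error. For a single error e at position i, S_ℓ = v_i·e·α_i^ℓ, so α_err = S_1/S_0.
  S_0^{−1} = 9^{−1} = 5 (mod 11), so α_err = 2·5 = 10 ≡ 10 = α_1. Error position i = 1.
  Consistency check: S_2/S_1 = 9·6 = 54 ≡ 10 = α_err ✓ (single-error assumption holds).
Step 4: error magnitude e = S_0/v_1 = S_0·∏_{j≠1}(α_1 − α_j) = 9·8 = 72 ≡ 6 (mod 11).
Step 5: correct position 1: c_1 = r_1 − e = 9 − 6 ≡ 3 (mod 11). Hence c = [3, 5, 0, 2, 1].
  Check: interpolating c through the α_i gives m(x) = 6 + 3·x (degree < 2) with m(α_i) = c_i for every i, so c is indeed a codeword.


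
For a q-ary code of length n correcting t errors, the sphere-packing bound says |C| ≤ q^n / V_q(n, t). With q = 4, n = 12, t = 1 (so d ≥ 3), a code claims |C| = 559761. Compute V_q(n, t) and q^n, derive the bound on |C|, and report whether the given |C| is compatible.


V_q(n, t) = 37, q^n = 16777216, Hamming bound = 453438, |C| = 559761 > bound (violated).

Step 1: Compute V_q(n, t) = Σ_{j=0}^1 C(n, j) (q−1)^j.
  j = 0: C(12,0)·(3)^0 = 1·1 = 1.
  j = 1: C(12,1)·(3)^1 = 12·3 = 36.
  V_q(n, t) = 1 + 36 = 37.
Step 2: q^n = 4^12 = 16777216.
Step 3: Hamming bound ⌊q^n / V_q(n,t)⌋ = ⌊16777216/37⌋ = 453438.
Step 4: Compare |C| = 559761 to 453438: violated.
The claimed |C| lies above the Hamming bound, so no 4-ary code of length 12 with d ≥ 3 can have 559761 codewords.


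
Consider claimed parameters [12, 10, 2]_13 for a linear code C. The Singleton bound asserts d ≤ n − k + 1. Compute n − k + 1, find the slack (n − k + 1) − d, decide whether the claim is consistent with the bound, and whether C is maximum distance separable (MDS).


Singleton RHS = n − k + 1 = 3, slack = 1, bound satisfied, not MDS.

Singleton bound: d ≤ n − k + 1.
Here n = 12, k = 10, so n − k + 1 = 3.
Given d = 2, check d ≤ 3: YES.
Slack = (n − k + 1) − d = 1.
The code is NOT MDS (slack = 1 > 0).
Description: the claimed parameters are [12, 10, 2]_13; such a code would be non-MDS.


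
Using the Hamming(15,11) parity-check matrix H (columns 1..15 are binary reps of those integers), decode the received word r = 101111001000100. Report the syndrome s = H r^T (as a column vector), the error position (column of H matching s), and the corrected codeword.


s = (0, 0, 0, 1)^T, error position = 1, corrected codeword c = 001111001000100

Compute s = H r^T mod 2 one row at a time:
  s_1 = 0 + 1 + 0 + 0 + 0 + 1 + 0 + 0 = 2 ≡ 0 (mod 2).
  s_2 = 1 + 1 + 1 + 0 + 0 + 1 + 0 + 0 = 4 ≡ 0 (mod 2).
  s_3 = 0 + 1 + 1 + 0 + 0 + 0 + 0 + 0 = 2 ≡ 0 (mod 2).
  s_4 = 1 + 1 + 1 + 0 + 1 + 0 + 1 + 0 = 5 ≡ 1 (mod 2).
s = (0, 0, 0, 1)^T — this equals column 1 of H (binary 0001), so error is at position 1.
Correct: flip bit 1 of r = 101111001000100 to get c = 001111001000100.


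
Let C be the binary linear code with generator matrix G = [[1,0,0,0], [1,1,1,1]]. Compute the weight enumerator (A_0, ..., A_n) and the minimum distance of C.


Weight distribution: A_0 = 1, A_1 = 1, A_3 = 1, A_4 = 1. Minimum distance d = 1.

Enumerate all 2^2 = 4 messages m ∈ F_2^2.
For each, compute codeword c = mG in F_2^4, then tally its weight.
  m = 00 → c = 0000, weight = 0.
  m = 10 → c = 1000, weight = 1.
  m = 01 → c = 1111, weight = 4.
  m = 11 → c = 0111, weight = 3.
Tally weights:
  weight 0: 1 codewords.
  weight 1: 1 codewords.
  weight 3: 1 codewords.
  weight 4: 1 codewords.
Minimum distance d = smallest w > 0 with A_w > 0 = 1.
Sanity: Σ A_w = 4 = 2^2 = 4 ✓.


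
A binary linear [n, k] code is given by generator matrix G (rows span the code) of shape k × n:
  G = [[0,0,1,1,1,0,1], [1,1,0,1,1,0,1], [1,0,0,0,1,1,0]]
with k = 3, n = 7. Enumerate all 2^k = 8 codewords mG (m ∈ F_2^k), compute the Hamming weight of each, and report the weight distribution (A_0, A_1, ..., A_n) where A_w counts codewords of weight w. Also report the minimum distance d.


Weight distribution: A_0 = 1, A_3 = 2, A_4 = 3, A_5 = 2. Minimum distance d = 3.

Enumerate all 2^3 = 8 messages m ∈ F_2^3.
For each, compute codeword c = mG in F_2^7, then tally its weight.
  m = 000 → c = 0000000, weight = 0.
  m = 100 → c = 0011101, weight = 4.
  m = 010 → c = 1101101, weight = 5.
  m = 110 → c = 1110000, weight = 3.
  m = 001 → c = 1000110, weight = 3.
  m = 101 → c = 1011011, weight = 5.
  m = 011 → c = 0101011, weight = 4.
  m = 111 → c = 0110110, weight = 4.
Tally weights:
  weight 0: 1 codewords.
  weight 3: 2 codewords.
  weight 4: 3 codewords.
  weight 5: 2 codewords.
Minimum distance d = smallest w > 0 with A_w > 0 = 3.
Sanity: Σ A_w = 8 = 2^3 = 8 ✓.
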